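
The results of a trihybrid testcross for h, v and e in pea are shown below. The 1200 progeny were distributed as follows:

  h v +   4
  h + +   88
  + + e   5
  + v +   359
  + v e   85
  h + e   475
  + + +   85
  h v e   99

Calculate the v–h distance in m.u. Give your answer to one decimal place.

16.1 m.u.

The two most frequent reciprocal classes, + v + and h + e, are the parental types, so the F1 was + v + / h + e.
The two rarest classes, h v + and + + e, are the double crossovers. Comparing them with the parentals, only the h allele has switched, so h is the middle locus and the order is v – h – e.
Crossovers in the v–h interval produce the single-crossover classes + + + and h v e (85 + 99 = 184) plus the double crossovers (9).
RF(v–h) = (184 + 9) / 1200 = 193/1200 = 0.1608 → 16.1 m.u.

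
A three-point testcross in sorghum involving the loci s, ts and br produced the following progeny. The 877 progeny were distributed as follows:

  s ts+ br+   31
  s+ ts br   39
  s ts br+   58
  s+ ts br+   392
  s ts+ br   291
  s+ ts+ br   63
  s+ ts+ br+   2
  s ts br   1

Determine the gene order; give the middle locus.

ts

The two most frequent reciprocal classes, s+ ts br+ and s ts+ br, are the parental types, so the F1 was s+ ts br+ / s ts+ br.
The two rarest classes, s+ ts+ br+ and s ts br, are the double crossovers. Comparing them with the parentals, only the ts allele has switched, so ts is the middle locus and the order is s – ts – br.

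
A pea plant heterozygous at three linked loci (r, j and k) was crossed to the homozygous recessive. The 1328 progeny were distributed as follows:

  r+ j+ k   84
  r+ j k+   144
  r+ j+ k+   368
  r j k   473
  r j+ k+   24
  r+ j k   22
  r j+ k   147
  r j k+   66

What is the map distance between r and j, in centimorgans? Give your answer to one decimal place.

25.4 centimorgans

The two most frequent reciprocal classes, r j k and r+ j+ k+, are the parental types, so the F1 was r j k / r+ j+ k+.
The two rarest classes, r+ j k and r j+ k+, are the double crossovers. Comparing them with the parentals, only the r allele has switched, so r is the middle locus and the order is j – r – k.
Crossovers in the j–r interval produce the single-crossover classes r j+ k and r+ j k+ (147 + 144 = 291) plus the double crossovers (46).
RF(j–r) = (291 + 46) / 1328 = 337/1328 = 0.2538 → 25.4 centimorgans.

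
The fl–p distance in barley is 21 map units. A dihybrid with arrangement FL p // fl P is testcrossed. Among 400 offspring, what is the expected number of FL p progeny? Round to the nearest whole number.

158

A map distance of 21 map units corresponds to a recombination frequency of 0.210.
The F1 is FL p / fl P, so FL p is a parental gamete class with expected frequency (1 − r)/2 = 0.790/2 = 0.3950.
Expected number = 0.3950 × 400 = 158.00 ≈ 158.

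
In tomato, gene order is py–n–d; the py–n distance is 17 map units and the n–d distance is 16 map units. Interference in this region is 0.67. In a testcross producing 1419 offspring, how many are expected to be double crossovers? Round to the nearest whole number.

Map distances give recombination frequencies of 0.170 and 0.160 for the two intervals.
With interference 0.67 (so coincidence = 0.33), expected double-crossover frequency = 0.170 × 0.160 × 0.33 = 0.00898.
Expected number = 0.00898 × 1419 = 12.74 ≈ 13.

13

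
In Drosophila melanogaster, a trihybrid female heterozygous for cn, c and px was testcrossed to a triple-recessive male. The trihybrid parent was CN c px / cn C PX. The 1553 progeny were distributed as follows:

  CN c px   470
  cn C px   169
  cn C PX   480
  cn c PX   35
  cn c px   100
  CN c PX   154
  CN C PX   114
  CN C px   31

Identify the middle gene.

The two rarest classes, CN C px and cn c PX, are the double crossovers. Comparing them with the parentals, only the c allele has switched, so c is the middle locus and the order is cn – c – px.

c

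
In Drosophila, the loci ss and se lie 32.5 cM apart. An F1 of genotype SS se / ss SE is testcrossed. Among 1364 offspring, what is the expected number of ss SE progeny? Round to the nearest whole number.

A map distance of 32.5 cM corresponds to a recombination frequency of 0.325.
The F1 is SS se / ss SE, so ss SE is a parental gamete class with expected frequency (1 − r)/2 = 0.675/2 = 0.3375.
Expected number = 0.3375 × 1364 = 460.35 ≈ 460.

460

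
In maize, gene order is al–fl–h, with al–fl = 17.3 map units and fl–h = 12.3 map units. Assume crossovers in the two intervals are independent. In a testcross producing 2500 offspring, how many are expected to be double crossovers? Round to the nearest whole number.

Map distances give recombination frequencies of 0.173 and 0.123 for the two intervals.
With no interference, expected double-crossover frequency = 0.173 × 0.123 = 0.02128.
Expected number = 0.02128 × 2500 = 53.20 ≈ 53.

53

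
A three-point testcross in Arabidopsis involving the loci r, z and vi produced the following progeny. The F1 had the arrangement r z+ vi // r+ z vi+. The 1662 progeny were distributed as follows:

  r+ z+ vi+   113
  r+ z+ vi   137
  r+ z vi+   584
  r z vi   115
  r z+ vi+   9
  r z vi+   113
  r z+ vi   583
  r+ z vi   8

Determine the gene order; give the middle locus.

vi

The two rarest classes, r z+ vi+ and r+ z vi, are the double crossovers. Comparing them with the parentals, only the vi allele has switched, so vi is the middle locus and the order is z – vi – r.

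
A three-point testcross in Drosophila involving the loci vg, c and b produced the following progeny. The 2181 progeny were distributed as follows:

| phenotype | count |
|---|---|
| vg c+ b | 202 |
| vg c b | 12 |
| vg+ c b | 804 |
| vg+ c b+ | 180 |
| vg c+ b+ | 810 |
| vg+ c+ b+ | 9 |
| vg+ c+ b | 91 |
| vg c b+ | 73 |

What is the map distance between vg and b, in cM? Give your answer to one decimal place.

The two most frequent reciprocal classes, vg+ c b and vg c+ b+, are the parental types, so the F1 was vg+ c b / vg c+ b+.
The two rarest classes, vg c b and vg+ c+ b+, are the double crossovers. Comparing them with the parentals, only the vg allele has switched, so vg is the middle locus and the order is b – vg – c.
Crossovers in the b–vg interval produce the single-crossover classes vg+ c b+ and vg c+ b (180 + 202 = 382) plus the double crossovers (21).
RF(b–vg) = (382 + 21) / 2181 = 403/2181 = 0.1848 → 18.5 cM.

18.5 cM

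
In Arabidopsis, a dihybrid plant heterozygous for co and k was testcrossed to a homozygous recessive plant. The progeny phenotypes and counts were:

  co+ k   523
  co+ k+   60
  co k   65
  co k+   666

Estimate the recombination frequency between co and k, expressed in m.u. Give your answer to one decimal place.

9.5 m.u.

The two most frequent classes, co+ k (523) and co k+ (666), are the parental types, so the F1 was co+ k / co k+.
The recombinant classes are co+ k+ and co k: 60 + 65 = 125.
Recombination frequency = 125/1314 = 0.0951 ≈ 9.5%, i.e. 9.5 m.u.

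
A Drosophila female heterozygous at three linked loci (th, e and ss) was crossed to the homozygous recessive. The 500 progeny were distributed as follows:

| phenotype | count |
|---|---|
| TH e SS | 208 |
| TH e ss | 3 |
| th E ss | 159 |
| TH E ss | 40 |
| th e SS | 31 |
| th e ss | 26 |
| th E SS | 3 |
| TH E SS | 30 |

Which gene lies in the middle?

The two most frequent reciprocal classes, th E ss and TH e SS, are the parental types, so the F1 was th E ss / TH e SS.
The two rarest classes, th E SS and TH e ss, are the double crossovers. Comparing them with the parentals, only the ss allele has switched, so ss is the middle locus and the order is th – ss – e.

ss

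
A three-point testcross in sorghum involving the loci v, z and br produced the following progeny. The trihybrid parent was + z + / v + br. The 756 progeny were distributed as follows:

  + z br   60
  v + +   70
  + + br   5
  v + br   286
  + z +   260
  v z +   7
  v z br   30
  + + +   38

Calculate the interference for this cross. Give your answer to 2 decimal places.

0.20

The two rarest classes, v z + and + + br, are the double crossovers. Comparing them with the parentals, only the v allele has switched, so v is the middle locus and the order is z – v – br.
z–v: (68 + 12)/756 = 0.1058; v–br: (130 + 12)/756 = 0.1878.
Expected DCO frequency = 0.1058 × 0.1878 ≈ 0.01987; observed = 12/756 ≈ 0.01587.
Coefficient of coincidence = 0.01587/0.01987 ≈ 0.80; interference = 1 − 0.80 = 0.20.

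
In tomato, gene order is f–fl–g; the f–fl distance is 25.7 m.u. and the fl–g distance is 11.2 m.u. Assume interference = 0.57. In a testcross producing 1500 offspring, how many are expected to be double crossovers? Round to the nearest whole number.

Map distances give recombination frequencies of 0.257 and 0.112 for the two intervals.
With interference 0.57 (so coincidence = 0.43), expected double-crossover frequency = 0.257 × 0.112 × 0.43 = 0.01238.
Expected number = 0.01238 × 1500 = 18.57 ≈ 19.

19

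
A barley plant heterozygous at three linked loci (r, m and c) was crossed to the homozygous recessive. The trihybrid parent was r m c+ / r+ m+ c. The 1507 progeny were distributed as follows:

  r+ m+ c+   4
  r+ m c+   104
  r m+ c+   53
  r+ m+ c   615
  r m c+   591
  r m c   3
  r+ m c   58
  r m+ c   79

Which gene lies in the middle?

The two rarest classes, r m c and r+ m+ c+, are the double crossovers. Comparing them with the parentals, only the c allele has switched, so c is the middle locus and the order is m – c – r.

c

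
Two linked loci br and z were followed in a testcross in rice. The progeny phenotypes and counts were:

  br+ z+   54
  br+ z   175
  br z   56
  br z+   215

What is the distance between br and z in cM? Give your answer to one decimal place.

The two most frequent classes, br+ z (175) and br z+ (215), are the parental types, so the F1 was br+ z / br z+.
The recombinant classes are br+ z+ and br z: 54 + 56 = 110.
Recombination frequency = 110/500 = 0.2200 ≈ 22.0%, i.e. 22.0 cM.

22.0 cM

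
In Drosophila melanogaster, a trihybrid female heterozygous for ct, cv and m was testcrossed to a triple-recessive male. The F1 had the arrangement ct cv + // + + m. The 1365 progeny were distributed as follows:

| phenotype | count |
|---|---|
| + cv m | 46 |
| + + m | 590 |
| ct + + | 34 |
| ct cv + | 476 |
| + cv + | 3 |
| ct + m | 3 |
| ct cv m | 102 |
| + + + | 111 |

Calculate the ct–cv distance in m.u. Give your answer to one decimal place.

The two rarest classes, + cv + and ct + m, are the double crossovers. Comparing them with the parentals, only the ct allele has switched, so ct is the middle locus and the order is cv – ct – m.
Crossovers in the cv–ct interval produce the single-crossover classes ct + + and + cv m (34 + 46 = 80) plus the double crossovers (6).
RF(cv–ct) = (80 + 6) / 1365 = 86/1365 = 0.0630 → 6.3 m.u.

6.3 m.u.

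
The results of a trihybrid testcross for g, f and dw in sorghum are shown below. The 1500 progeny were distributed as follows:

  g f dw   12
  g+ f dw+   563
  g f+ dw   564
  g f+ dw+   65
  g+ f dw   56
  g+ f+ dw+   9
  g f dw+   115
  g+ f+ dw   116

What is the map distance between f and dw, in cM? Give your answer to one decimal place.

9.5 cM

The two most frequent reciprocal classes, g f+ dw and g+ f dw+, are the parental types, so the F1 was g f+ dw / g+ f dw+.
The two rarest classes, g f dw and g+ f+ dw+, are the double crossovers. Comparing them with the parentals, only the f allele has switched, so f is the middle locus and the order is g – f – dw.
Crossovers in the f–dw interval produce the single-crossover classes g f+ dw+ and g+ f dw (65 + 56 = 121) plus the double crossovers (21).
RF(f–dw) = (121 + 21) / 1500 = 142/1500 = 0.0947 → 9.5 cM.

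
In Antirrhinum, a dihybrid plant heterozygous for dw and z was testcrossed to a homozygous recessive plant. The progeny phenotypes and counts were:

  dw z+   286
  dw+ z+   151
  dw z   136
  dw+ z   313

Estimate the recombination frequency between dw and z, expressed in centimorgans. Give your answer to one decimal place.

32.4 centimorgans

The two most frequent classes, dw+ z (313) and dw z+ (286), are the parental types, so the F1 was dw+ z / dw z+.
The recombinant classes are dw+ z+ and dw z: 151 + 136 = 287.
Recombination frequency = 287/886 = 0.3239 ≈ 32.4%, i.e. 32.4 centimorgans.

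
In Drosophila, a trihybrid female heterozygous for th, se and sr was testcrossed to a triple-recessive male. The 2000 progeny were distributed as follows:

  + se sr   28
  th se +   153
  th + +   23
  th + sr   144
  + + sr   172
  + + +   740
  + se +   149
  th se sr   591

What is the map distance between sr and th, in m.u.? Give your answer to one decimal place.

18.8 m.u.

The two most frequent reciprocal classes, + + + and th se sr, are the parental types, so the F1 was + + + / th se sr.
The two rarest classes, th + + and + se sr, are the double crossovers. Comparing them with the parentals, only the th allele has switched, so th is the middle locus and the order is sr – th – se.
Crossovers in the sr–th interval produce the single-crossover classes + + sr and th se + (172 + 153 = 325) plus the double crossovers (51).
RF(sr–th) = (325 + 51) / 2000 = 376/2000 = 0.1880 → 18.8 m.u.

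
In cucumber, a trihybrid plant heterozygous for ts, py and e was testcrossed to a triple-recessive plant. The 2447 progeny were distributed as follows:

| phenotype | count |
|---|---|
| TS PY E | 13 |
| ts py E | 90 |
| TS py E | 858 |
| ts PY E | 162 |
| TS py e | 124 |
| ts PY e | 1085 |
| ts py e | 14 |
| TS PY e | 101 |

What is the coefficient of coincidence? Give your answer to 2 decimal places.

The two most frequent reciprocal classes, TS py E and ts PY e, are the parental types, so the F1 was TS py E / ts PY e.
The two rarest classes, TS PY E and ts py e, are the double crossovers. Comparing them with the parentals, only the py allele has switched, so py is the middle locus and the order is e – py – ts.
e–py: (286 + 27)/2447 = 0.1279; py–ts: (191 + 27)/2447 = 0.0891.
Expected DCO frequency = 0.1279 × 0.0891 ≈ 0.01140; observed = 27/2447 ≈ 0.01103.
Coefficient of coincidence = 0.01103/0.01140 ≈ 0.97.

0.97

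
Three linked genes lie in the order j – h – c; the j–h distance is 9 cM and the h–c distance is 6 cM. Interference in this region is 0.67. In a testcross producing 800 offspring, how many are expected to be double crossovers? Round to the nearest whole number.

1

Map distances give recombination frequencies of 0.090 and 0.060 for the two intervals.
With interference 0.67 (so coincidence = 0.33), expected double-crossover frequency = 0.090 × 0.060 × 0.33 = 0.00178.
Expected number = 0.00178 × 800 = 1.43 ≈ 1.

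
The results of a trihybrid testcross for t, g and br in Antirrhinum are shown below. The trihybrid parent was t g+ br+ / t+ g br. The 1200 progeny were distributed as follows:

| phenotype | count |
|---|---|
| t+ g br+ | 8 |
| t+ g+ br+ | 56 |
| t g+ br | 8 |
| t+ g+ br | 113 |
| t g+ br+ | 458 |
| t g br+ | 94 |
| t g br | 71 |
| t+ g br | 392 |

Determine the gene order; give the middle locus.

The two rarest classes, t g+ br and t+ g br+, are the double crossovers. Comparing them with the parentals, only the br allele has switched, so br is the middle locus and the order is g – br – t.

br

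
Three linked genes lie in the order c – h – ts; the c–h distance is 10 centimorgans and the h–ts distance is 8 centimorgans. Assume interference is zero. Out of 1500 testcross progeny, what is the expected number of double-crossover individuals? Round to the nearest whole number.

Map distances give recombination frequencies of 0.100 and 0.080 for the two intervals.
With no interference, expected double-crossover frequency = 0.100 × 0.080 = 0.00800.
Expected number = 0.00800 × 1500 = 12.00 ≈ 12.

12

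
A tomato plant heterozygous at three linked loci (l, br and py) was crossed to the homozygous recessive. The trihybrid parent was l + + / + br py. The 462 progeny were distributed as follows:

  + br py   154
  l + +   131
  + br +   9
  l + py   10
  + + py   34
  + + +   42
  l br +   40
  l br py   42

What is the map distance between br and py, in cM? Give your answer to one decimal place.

20.1 cM

The two rarest classes, l + py and + br +, are the double crossovers. Comparing them with the parentals, only the py allele has switched, so py is the middle locus and the order is l – py – br.
Crossovers in the py–br interval produce the single-crossover classes l br + and + + py (40 + 34 = 74) plus the double crossovers (19).
RF(py–br) = (74 + 19) / 462 = 93/462 = 0.2013 → 20.1 cM.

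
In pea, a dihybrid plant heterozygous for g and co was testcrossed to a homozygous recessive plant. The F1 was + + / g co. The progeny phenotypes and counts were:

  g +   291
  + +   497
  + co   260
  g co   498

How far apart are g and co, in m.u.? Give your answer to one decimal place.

35.6 m.u.

The recombinant classes are + co and g +: 260 + 291 = 551.
Recombination frequency = 551/1546 = 0.3564 ≈ 35.6%, i.e. 35.6 m.u.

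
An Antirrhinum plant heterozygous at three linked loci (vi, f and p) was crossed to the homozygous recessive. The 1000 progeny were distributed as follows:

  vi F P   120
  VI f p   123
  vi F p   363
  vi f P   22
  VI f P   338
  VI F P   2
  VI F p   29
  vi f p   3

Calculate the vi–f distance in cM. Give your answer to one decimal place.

5.6 cM

The two most frequent reciprocal classes, vi F p and VI f P, are the parental types, so the F1 was vi F p / VI f P.
The two rarest classes, vi f p and VI F P, are the double crossovers. Comparing them with the parentals, only the f allele has switched, so f is the middle locus and the order is vi – f – p.
Crossovers in the vi–f interval produce the single-crossover classes VI F p and vi f P (29 + 22 = 51) plus the double crossovers (5).
RF(vi–f) = (51 + 5) / 1000 = 56/1000 = 0.0560 → 5.6 cM.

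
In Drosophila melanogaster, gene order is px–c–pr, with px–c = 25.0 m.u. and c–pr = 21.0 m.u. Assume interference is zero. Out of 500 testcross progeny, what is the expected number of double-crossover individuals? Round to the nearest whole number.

26

Map distances give recombination frequencies of 0.250 and 0.210 for the two intervals.
With no interference, expected double-crossover frequency = 0.250 × 0.210 = 0.05250.
Expected number = 0.05250 × 500 = 26.25 ≈ 26.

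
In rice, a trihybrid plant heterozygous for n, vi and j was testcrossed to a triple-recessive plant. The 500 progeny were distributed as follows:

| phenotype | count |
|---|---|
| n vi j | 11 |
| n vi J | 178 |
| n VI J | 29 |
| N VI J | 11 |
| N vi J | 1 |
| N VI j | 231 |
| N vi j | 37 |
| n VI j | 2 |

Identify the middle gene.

The two most frequent reciprocal classes, n vi J and N VI j, are the parental types, so the F1 was n vi J / N VI j.
The two rarest classes, N vi J and n VI j, are the double crossovers. Comparing them with the parentals, only the n allele has switched, so n is the middle locus and the order is vi – n – j.

n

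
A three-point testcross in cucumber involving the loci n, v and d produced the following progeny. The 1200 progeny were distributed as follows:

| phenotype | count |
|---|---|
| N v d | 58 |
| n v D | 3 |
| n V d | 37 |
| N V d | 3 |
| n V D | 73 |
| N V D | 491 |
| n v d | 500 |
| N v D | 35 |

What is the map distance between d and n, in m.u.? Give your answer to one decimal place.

The two most frequent reciprocal classes, N V D and n v d, are the parental types, so the F1 was N V D / n v d.
The two rarest classes, N V d and n v D, are the double crossovers. Comparing them with the parentals, only the d allele has switched, so d is the middle locus and the order is n – d – v.
Crossovers in the n–d interval produce the single-crossover classes n V D and N v d (73 + 58 = 131) plus the double crossovers (6).
RF(n–d) = (131 + 6) / 1200 = 137/1200 = 0.1142 → 11.4 m.u.

11.4 m.u.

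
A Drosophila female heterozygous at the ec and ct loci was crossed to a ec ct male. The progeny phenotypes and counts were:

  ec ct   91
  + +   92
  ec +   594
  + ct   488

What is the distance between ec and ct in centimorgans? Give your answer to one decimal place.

The two most frequent classes, + ct (488) and ec + (594), are the parental types, so the F1 was + ct / ec +.
The recombinant classes are + + and ec ct: 92 + 91 = 183.
Recombination frequency = 183/1265 = 0.1447 ≈ 14.5%, i.e. 14.5 centimorgans.

14.5 centimorgans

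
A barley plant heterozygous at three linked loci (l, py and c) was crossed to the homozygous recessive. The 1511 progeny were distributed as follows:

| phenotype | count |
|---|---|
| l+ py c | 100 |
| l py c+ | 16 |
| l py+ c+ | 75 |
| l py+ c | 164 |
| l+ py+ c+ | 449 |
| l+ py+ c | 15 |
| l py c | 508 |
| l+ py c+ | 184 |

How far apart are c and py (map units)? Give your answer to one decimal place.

25.1 map units

The two most frequent reciprocal classes, l py c and l+ py+ c+, are the parental types, so the F1 was l py c / l+ py+ c+.
The two rarest classes, l py c+ and l+ py+ c, are the double crossovers. Comparing them with the parentals, only the c allele has switched, so c is the middle locus and the order is py – c – l.
Crossovers in the py–c interval produce the single-crossover classes l py+ c and l+ py c+ (164 + 184 = 348) plus the double crossovers (31).
RF(py–c) = (348 + 31) / 1511 = 379/1511 = 0.2508 → 25.1 map units.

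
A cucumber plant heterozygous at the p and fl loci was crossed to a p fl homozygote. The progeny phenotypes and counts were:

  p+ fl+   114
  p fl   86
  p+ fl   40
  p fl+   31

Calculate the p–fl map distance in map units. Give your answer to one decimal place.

The two most frequent classes, p+ fl+ (114) and p fl (86), are the parental types, so the F1 was p+ fl+ / p fl.
The recombinant classes are p+ fl and p fl+: 40 + 31 = 71.
Recombination frequency = 71/271 = 0.2620 ≈ 26.2%, i.e. 26.2 map units.

26.2 map units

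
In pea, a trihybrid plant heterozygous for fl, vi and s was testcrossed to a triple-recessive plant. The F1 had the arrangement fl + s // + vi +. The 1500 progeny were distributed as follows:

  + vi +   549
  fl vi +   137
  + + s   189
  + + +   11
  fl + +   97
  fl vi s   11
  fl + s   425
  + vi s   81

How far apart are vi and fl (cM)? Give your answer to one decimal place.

The two rarest classes, fl vi s and + + +, are the double crossovers. Comparing them with the parentals, only the vi allele has switched, so vi is the middle locus and the order is fl – vi – s.
Crossovers in the fl–vi interval produce the single-crossover classes + + s and fl vi + (189 + 137 = 326) plus the double crossovers (22).
RF(fl–vi) = (326 + 22) / 1500 = 348/1500 = 0.2320 → 23.2 cM.

23.2 cM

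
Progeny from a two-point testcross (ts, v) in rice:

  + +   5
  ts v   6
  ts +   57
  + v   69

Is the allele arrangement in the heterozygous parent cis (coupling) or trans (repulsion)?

trans

The two most frequent classes are + v (69) and ts + (57); these are the parental (non-recombinant) types.
So the F1 carried + v on one chromosome and ts + on the other — the recessive alleles are on opposite chromosomes (trans / repulsion).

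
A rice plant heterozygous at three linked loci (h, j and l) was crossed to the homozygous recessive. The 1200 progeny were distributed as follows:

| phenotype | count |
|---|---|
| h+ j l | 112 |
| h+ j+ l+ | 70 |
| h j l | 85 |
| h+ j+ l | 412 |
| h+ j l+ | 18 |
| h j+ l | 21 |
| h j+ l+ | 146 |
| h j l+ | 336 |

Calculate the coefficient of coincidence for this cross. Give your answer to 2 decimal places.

The two most frequent reciprocal classes, h j l+ and h+ j+ l, are the parental types, so the F1 was h j l+ / h+ j+ l.
The two rarest classes, h+ j l+ and h j+ l, are the double crossovers. Comparing them with the parentals, only the h allele has switched, so h is the middle locus and the order is j – h – l.
j–h: (258 + 39)/1200 = 0.2475; h–l: (155 + 39)/1200 = 0.1617.
Expected DCO frequency = 0.2475 × 0.1617 ≈ 0.04002; observed = 39/1200 ≈ 0.03250.
Coefficient of coincidence = 0.03250/0.04002 ≈ 0.81.

0.81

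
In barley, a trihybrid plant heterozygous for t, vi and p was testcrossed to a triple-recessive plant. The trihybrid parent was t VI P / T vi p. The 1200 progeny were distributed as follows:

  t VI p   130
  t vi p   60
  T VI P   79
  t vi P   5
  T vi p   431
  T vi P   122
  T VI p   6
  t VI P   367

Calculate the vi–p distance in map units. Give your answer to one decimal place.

21.9 map units

The two rarest classes, t vi P and T VI p, are the double crossovers. Comparing them with the parentals, only the vi allele has switched, so vi is the middle locus and the order is t – vi – p.
Crossovers in the vi–p interval produce the single-crossover classes t VI p and T vi P (130 + 122 = 252) plus the double crossovers (11).
RF(vi–p) = (252 + 11) / 1200 = 263/1200 = 0.2192 → 21.9 map units.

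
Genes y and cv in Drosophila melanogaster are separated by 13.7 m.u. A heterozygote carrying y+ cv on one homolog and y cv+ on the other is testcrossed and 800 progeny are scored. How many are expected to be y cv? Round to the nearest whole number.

A map distance of 13.7 m.u. corresponds to a recombination frequency of 0.137.
The F1 is y+ cv / y cv+, so y cv is a recombinant gamete class with expected frequency r/2 = 0.137/2 = 0.0685.
Expected number = 0.0685 × 800 = 54.80 ≈ 55.

55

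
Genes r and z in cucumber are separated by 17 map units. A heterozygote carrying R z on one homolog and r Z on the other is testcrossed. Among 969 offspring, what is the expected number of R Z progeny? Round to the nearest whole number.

82

A map distance of 17 map units corresponds to a recombination frequency of 0.170.
The F1 is R z / r Z, so R Z is a recombinant gamete class with expected frequency r/2 = 0.170/2 = 0.0850.
Expected number = 0.0850 × 969 = 82.37 ≈ 82.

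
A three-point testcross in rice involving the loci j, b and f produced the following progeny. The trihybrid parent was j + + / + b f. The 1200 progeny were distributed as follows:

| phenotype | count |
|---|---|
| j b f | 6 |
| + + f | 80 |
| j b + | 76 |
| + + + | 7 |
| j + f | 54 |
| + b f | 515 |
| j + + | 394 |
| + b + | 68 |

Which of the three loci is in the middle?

j

The two rarest classes, + + + and j b f, are the double crossovers. Comparing them with the parentals, only the j allele has switched, so j is the middle locus and the order is b – j – f.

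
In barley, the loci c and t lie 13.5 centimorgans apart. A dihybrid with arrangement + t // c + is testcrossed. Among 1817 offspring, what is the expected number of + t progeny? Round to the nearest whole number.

786

A map distance of 13.5 centimorgans corresponds to a recombination frequency of 0.135.
The F1 is + t / c +, so + t is a parental gamete class with expected frequency (1 − r)/2 = 0.865/2 = 0.4325.
Expected number = 0.4325 × 1817 = 785.85 ≈ 786.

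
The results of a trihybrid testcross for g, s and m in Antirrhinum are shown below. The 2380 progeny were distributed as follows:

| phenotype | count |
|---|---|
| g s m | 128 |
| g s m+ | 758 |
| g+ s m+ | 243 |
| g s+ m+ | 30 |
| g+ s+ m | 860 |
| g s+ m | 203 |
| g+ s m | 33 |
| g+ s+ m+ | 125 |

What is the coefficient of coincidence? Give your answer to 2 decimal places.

0.93

The two most frequent reciprocal classes, g+ s+ m and g s m+, are the parental types, so the F1 was g+ s+ m / g s m+.
The two rarest classes, g+ s m and g s+ m+, are the double crossovers. Comparing them with the parentals, only the s allele has switched, so s is the middle locus and the order is m – s – g.
m–s: (253 + 63)/2380 = 0.1328; s–g: (446 + 63)/2380 = 0.2139.
Expected DCO frequency = 0.1328 × 0.2139 ≈ 0.02841; observed = 63/2380 ≈ 0.02647.
Coefficient of coincidence = 0.02647/0.02841 ≈ 0.93.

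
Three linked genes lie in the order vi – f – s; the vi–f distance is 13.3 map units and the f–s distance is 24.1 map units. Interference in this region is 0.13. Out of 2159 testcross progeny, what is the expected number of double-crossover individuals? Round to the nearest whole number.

60

Map distances give recombination frequencies of 0.133 and 0.241 for the two intervals.
With interference 0.13 (so coincidence = 0.87), expected double-crossover frequency = 0.133 × 0.241 × 0.87 = 0.02789.
Expected number = 0.02789 × 2159 = 60.21 ≈ 60.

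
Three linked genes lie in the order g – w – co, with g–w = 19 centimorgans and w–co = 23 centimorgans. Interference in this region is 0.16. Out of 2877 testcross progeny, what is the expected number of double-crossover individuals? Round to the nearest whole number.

Map distances give recombination frequencies of 0.190 and 0.230 for the two intervals.
With interference 0.16 (so coincidence = 0.84), expected double-crossover frequency = 0.190 × 0.230 × 0.84 = 0.03671.
Expected number = 0.03671 × 2877 = 105.61 ≈ 106.

106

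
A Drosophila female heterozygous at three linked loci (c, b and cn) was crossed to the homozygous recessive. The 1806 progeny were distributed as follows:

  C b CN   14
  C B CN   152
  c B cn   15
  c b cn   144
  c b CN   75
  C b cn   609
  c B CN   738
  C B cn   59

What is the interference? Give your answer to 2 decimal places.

0.01

The two most frequent reciprocal classes, C b cn and c B CN, are the parental types, so the F1 was C b cn / c B CN.
The two rarest classes, C b CN and c B cn, are the double crossovers. Comparing them with the parentals, only the cn allele has switched, so cn is the middle locus and the order is c – cn – b.
c–cn: (296 + 29)/1806 = 0.1800; cn–b: (134 + 29)/1806 = 0.0903.
Expected DCO frequency = 0.1800 × 0.0903 ≈ 0.01625; observed = 29/1806 ≈ 0.01606.
Coefficient of coincidence = 0.01606/0.01625 ≈ 0.99; interference = 1 − 0.99 = 0.01.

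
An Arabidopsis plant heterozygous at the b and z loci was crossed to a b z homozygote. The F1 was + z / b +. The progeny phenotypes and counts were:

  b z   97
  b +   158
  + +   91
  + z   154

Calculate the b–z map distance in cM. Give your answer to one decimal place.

37.6 cM

The recombinant classes are + + and b z: 91 + 97 = 188.
Recombination frequency = 188/500 = 0.3760 ≈ 37.6%, i.e. 37.6 cM.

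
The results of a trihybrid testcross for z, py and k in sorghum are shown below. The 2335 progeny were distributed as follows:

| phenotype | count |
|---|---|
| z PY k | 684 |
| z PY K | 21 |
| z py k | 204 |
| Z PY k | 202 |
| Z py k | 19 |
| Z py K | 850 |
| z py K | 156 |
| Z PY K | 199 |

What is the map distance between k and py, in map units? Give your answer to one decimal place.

The two most frequent reciprocal classes, z PY k and Z py K, are the parental types, so the F1 was z PY k / Z py K.
The two rarest classes, z PY K and Z py k, are the double crossovers. Comparing them with the parentals, only the k allele has switched, so k is the middle locus and the order is py – k – z.
Crossovers in the py–k interval produce the single-crossover classes z py k and Z PY K (204 + 199 = 403) plus the double crossovers (40).
RF(py–k) = (403 + 40) / 2335 = 443/2335 = 0.1897 → 19.0 map units.

19.0 map units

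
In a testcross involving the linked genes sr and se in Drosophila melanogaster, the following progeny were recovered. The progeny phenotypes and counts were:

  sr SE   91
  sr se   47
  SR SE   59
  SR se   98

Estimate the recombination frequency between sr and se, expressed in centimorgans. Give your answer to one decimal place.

35.9 centimorgans

The two most frequent classes, SR se (98) and sr SE (91), are the parental types, so the F1 was SR se / sr SE.
The recombinant classes are SR SE and sr se: 59 + 47 = 106.
Recombination frequency = 106/295 = 0.3593 ≈ 35.9%, i.e. 35.9 centimorgans.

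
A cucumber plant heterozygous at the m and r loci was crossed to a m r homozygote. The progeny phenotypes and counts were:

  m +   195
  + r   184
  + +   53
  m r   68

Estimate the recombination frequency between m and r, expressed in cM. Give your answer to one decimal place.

24.2 cM

The two most frequent classes, + r (184) and m + (195), are the parental types, so the F1 was + r / m +.
The recombinant classes are + + and m r: 53 + 68 = 121.
Recombination frequency = 121/500 = 0.2420 ≈ 24.2%, i.e. 24.2 cM.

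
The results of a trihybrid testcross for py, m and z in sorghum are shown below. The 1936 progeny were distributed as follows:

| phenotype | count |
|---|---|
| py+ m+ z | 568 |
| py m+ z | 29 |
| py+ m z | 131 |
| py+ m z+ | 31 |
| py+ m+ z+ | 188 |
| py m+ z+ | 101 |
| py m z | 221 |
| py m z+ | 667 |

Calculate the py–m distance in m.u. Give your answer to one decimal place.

15.1 m.u.

The two most frequent reciprocal classes, py+ m+ z and py m z+, are the parental types, so the F1 was py+ m+ z / py m z+.
The two rarest classes, py m+ z and py+ m z+, are the double crossovers. Comparing them with the parentals, only the py allele has switched, so py is the middle locus and the order is z – py – m.
Crossovers in the py–m interval produce the single-crossover classes py+ m z and py m+ z+ (131 + 101 = 232) plus the double crossovers (60).
RF(py–m) = (232 + 60) / 1936 = 292/1936 = 0.1508 → 15.1 m.u.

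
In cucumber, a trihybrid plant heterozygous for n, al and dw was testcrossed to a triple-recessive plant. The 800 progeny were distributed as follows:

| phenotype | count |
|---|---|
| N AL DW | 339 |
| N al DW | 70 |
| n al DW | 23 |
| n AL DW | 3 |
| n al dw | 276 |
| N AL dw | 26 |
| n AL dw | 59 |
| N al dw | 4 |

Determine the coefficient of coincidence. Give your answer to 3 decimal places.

The two most frequent reciprocal classes, N AL DW and n al dw, are the parental types, so the F1 was N AL DW / n al dw.
The two rarest classes, n AL DW and N al dw, are the double crossovers. Comparing them with the parentals, only the n allele has switched, so n is the middle locus and the order is al – n – dw.
al–n: (129 + 7)/800 = 0.1700; n–dw: (49 + 7)/800 = 0.0700.
Expected DCO frequency = 0.1700 × 0.0700 ≈ 0.01190; observed = 7/800 ≈ 0.00875.
Coefficient of coincidence = 0.00875/0.01190 ≈ 0.735.

0.735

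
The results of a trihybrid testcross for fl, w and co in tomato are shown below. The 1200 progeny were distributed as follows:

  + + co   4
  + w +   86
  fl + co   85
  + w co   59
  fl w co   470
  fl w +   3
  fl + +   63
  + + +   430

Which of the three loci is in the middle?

The two most frequent reciprocal classes, + + + and fl w co, are the parental types, so the F1 was + + + / fl w co.
The two rarest classes, + + co and fl w +, are the double crossovers. Comparing them with the parentals, only the co allele has switched, so co is the middle locus and the order is w – co – fl.

co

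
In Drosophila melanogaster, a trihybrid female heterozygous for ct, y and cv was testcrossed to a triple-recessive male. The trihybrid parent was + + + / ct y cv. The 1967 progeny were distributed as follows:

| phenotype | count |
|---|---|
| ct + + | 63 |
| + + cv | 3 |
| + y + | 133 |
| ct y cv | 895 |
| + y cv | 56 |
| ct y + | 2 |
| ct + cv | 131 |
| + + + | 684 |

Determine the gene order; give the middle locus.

The two rarest classes, + + cv and ct y +, are the double crossovers. Comparing them with the parentals, only the cv allele has switched, so cv is the middle locus and the order is ct – cv – y.

cv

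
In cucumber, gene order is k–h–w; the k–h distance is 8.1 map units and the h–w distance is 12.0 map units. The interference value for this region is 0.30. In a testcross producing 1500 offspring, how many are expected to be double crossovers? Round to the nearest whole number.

Map distances give recombination frequencies of 0.081 and 0.120 for the two intervals.
With interference 0.30 (so coincidence = 0.70), expected double-crossover frequency = 0.081 × 0.120 × 0.70 = 0.00680.
Expected number = 0.00680 × 1500 = 10.21 ≈ 10.

10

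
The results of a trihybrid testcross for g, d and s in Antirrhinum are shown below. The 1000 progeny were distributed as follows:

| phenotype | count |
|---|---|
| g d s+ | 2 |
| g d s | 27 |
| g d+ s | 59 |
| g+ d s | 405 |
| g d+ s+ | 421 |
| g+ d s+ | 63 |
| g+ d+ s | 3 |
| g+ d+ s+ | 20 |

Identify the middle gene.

d

The two most frequent reciprocal classes, g+ d s and g d+ s+, are the parental types, so the F1 was g+ d s / g d+ s+.
The two rarest classes, g+ d+ s and g d s+, are the double crossovers. Comparing them with the parentals, only the d allele has switched, so d is the middle locus and the order is g – d – s.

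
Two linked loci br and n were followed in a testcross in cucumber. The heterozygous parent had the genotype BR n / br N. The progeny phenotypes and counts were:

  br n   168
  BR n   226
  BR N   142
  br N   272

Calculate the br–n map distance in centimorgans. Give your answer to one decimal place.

38.4 centimorgans

The recombinant classes are BR N and br n: 142 + 168 = 310.
Recombination frequency = 310/808 = 0.3837 ≈ 38.4%, i.e. 38.4 centimorgans.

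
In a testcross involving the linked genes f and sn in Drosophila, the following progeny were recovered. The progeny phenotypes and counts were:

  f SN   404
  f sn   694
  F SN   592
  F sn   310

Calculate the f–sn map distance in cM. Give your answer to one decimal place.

The two most frequent classes, F SN (592) and f sn (694), are the parental types, so the F1 was F SN / f sn.
The recombinant classes are F sn and f SN: 310 + 404 = 714.
Recombination frequency = 714/2000 = 0.3570 ≈ 35.7%, i.e. 35.7 cM.

35.7 cM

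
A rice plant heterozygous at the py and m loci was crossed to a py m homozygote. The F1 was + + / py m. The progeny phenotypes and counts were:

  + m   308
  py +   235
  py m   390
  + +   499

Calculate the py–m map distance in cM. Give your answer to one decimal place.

37.9 cM

The recombinant classes are + m and py +: 308 + 235 = 543.
Recombination frequency = 543/1432 = 0.3792 ≈ 37.9%, i.e. 37.9 cM.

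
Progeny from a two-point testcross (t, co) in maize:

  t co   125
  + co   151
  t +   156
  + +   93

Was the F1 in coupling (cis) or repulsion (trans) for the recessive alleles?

trans

The two most frequent classes are + co (151) and t + (156); these are the parental (non-recombinant) types.
So the F1 carried + co on one chromosome and t + on the other — the recessive alleles are on opposite chromosomes (trans / repulsion).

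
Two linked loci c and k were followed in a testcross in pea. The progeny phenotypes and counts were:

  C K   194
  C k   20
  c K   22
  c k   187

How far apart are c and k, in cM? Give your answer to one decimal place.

The two most frequent classes, C K (194) and c k (187), are the parental types, so the F1 was C K / c k.
The recombinant classes are C k and c K: 20 + 22 = 42.
Recombination frequency = 42/423 = 0.0993 ≈ 9.9%, i.e. 9.9 cM.

9.9 cM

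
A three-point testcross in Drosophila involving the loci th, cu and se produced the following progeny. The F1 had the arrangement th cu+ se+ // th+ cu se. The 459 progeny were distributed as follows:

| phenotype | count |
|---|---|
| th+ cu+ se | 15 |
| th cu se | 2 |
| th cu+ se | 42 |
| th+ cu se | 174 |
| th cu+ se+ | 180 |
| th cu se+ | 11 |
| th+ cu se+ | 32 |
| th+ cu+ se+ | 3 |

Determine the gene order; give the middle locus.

The two rarest classes, th+ cu+ se+ and th cu se, are the double crossovers. Comparing them with the parentals, only the th allele has switched, so th is the middle locus and the order is cu – th – se.

th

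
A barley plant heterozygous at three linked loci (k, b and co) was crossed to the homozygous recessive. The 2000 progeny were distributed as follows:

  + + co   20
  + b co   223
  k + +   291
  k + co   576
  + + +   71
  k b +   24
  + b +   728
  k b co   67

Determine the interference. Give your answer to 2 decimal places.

0.13

The two most frequent reciprocal classes, + b + and k + co, are the parental types, so the F1 was + b + / k + co.
The two rarest classes, k b + and + + co, are the double crossovers. Comparing them with the parentals, only the k allele has switched, so k is the middle locus and the order is co – k – b.
co–k: (514 + 44)/2000 = 0.2790; k–b: (138 + 44)/2000 = 0.0910.
Expected DCO frequency = 0.2790 × 0.0910 ≈ 0.02539; observed = 44/2000 ≈ 0.02200.
Coefficient of coincidence = 0.02200/0.02539 ≈ 0.87; interference = 1 − 0.87 = 0.13.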